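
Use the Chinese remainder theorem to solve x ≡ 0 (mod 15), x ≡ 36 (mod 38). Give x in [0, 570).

150

Write x = 0 + 15·k. Then 15·k ≡ 36 − 0 ≡ 36 (mod 38).
Need 15⁻¹ mod 38. Extended Euclid on (38, 15):
38 = 2·15 + 8
15 = 1·8 + 7
8 = 1·7 + 1
7 = 7·1 + 0
Back-substitute:
1 = 8 − 7
1 = −15 + 2·8
1 = 2·38 − 5·15
15⁻¹ ≡ 33 (mod 38), so k ≡ 33·36 ≡ 10 (mod 38).
x = 0 + 15·10 = 150.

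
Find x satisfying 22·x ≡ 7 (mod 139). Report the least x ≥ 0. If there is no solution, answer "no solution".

First find gcd(22, 139):
139 = 6*22 + 7
22 = 3*7 + 1
7 = 7*1 + 0
gcd = 1, so a unique solution mod 139 exists.
Back-substitute for the Bézout coefficients:
1 = 22 − 3·7
1 = −3·139 + 19·22
So 22·(19) ≡ 1 (mod 139), giving 22⁻¹ ≡ 19.
x ≡ 22⁻¹·7 ≡ 19·7 ≡ 133 (mod 139).

133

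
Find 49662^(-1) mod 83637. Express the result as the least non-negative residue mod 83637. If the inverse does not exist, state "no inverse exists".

Compute gcd(49662, 83637):
83637 = 1·49662 + 33975
49662 = 1·33975 + 15687
33975 = 2·15687 + 2601
15687 = 6·2601 + 81
2601 = 32·81 + 9
81 = 9·9 + 0
The gcd is 9, not 1, hence no inverse exists.

no inverse exists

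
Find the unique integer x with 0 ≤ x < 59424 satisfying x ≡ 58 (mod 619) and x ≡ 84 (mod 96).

Write x = 58 + 619·k. Then 619·k ≡ 84 − 58 ≡ 26 (mod 96).
Need 619⁻¹ mod 96. Extended Euclid on (96, 43):
96 = 2×43 + 10
43 = 4×10 + 3
10 = 3×3 + 1
3 = 3×1 + 0
Back-substitute:
1 = 10 − 3·3
1 = −3·43 + 13·10
1 = 13·96 − 29·43
619⁻¹ ≡ 67 (mod 96), so k ≡ 67·26 ≡ 14 (mod 96).
x = 58 + 619·14 = 8724.

8724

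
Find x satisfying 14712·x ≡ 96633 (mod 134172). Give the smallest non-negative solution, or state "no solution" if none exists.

gcd(14712, 134172):
134172 = 9×14712 + 1764
14712 = 8×1764 + 600
1764 = 2×600 + 564
600 = 1×564 + 36
564 = 15×36 + 24
36 = 1×24 + 12
24 = 2×12 + 0
gcd = 12, but 12 ∤ 96633, so the congruence has no solution.

no solution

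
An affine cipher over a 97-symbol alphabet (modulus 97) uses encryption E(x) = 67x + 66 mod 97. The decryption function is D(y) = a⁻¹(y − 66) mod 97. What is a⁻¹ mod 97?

42

gcd(97, 67) by repeated division:
97 = 1·67 + 30
67 = 2·30 + 7
30 = 4·7 + 2
7 = 3·2 + 1
2 = 2·1 + 0
gcd = 1, so the inverse exists. Back-substitute:
1 = 7 − 3·2
1 = −3·30 + 13·7
1 = 13·67 − 29·30
1 = −29·97 + 42·67
So 67·42 ≡ 1 (mod 97).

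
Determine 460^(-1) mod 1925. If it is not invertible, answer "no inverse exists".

no inverse exists

Compute gcd(460, 1925):
1925 = 4*460 + 85
460 = 5*85 + 35
85 = 2*35 + 15
35 = 2*15 + 5
15 = 3*5 + 0
Since gcd = 5 > 1, 460 is not a unit mod 1925.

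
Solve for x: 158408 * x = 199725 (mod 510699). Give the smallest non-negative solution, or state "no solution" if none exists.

First find gcd(158408, 510699):
510699 = 3*158408 + 35475
158408 = 4*35475 + 16508
35475 = 2*16508 + 2459
16508 = 6*2459 + 1754
2459 = 1*1754 + 705
1754 = 2*705 + 344
705 = 2*344 + 17
344 = 20*17 + 4
17 = 4*4 + 1
4 = 4*1 + 0
gcd = 1, so a unique solution mod 510699 exists.
Back-substitute for the Bézout coefficients:
1 = 17 − 4·4
1 = −4·344 + 81·17
1 = 81·705 − 166·344
1 = −166·1754 + 413·705
1 = 413·2459 − 579·1754
1 = −579·16508 + 3887·2459
1 = 3887·35475 − 8353·16508
1 = −8353·158408 + 37299·35475
1 = 37299·510699 − 120250·158408
So 158408·(-120250) ≡ 1 (mod 510699), giving 158408⁻¹ ≡ 390449.
x ≡ 158408⁻¹·199725 ≡ 390449·199725 ≡ 221322 (mod 510699).

221322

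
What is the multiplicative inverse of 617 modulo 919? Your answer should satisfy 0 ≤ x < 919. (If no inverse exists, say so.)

Run Euclid on (919, 617):
919 = 1*617 + 302
617 = 2*302 + 13
302 = 23*13 + 3
13 = 4*3 + 1
3 = 3*1 + 0
gcd = 1, so the inverse exists. Back-substitute:
1 = 13 − 4·3
1 = −4·302 + 93·13
1 = 93·617 − 190·302
1 = −190·919 + 283·617
So 617·283 ≡ 1 (mod 919).

283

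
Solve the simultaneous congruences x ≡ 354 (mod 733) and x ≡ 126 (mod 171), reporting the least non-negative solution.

Write x = 354 + 733·k. Then 733·k ≡ 126 − 354 ≡ 114 (mod 171).
Need 733⁻¹ mod 171. Extended Euclid on (171, 49):
171 = 3·49 + 24
49 = 2·24 + 1
24 = 24·1 + 0
Back-substitute:
1 = 49 − 2·24
1 = −2·171 + 7·49
733⁻¹ ≡ 7 (mod 171), so k ≡ 7·114 ≡ 114 (mod 171).
x = 354 + 733·114 = 83916.

83916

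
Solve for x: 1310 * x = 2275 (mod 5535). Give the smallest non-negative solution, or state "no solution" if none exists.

851

First find gcd(1310, 5535):
5535 = 4×1310 + 295
1310 = 4×295 + 130
295 = 2×130 + 35
130 = 3×35 + 25
35 = 1×25 + 10
25 = 2×10 + 5
10 = 2×5 + 0
gcd = 5 and 5 | 2275, so solutions exist. Divide through by 5: 262x ≡ 455 (mod 1107).
Now find 262⁻¹ mod 1107:
1107 = 4×262 + 59
262 = 4×59 + 26
59 = 2×26 + 7
26 = 3×7 + 5
7 = 1×5 + 2
5 = 2×2 + 1
2 = 2×1 + 0
Back-substitute:
1 = 5 − 2·2
1 = −2·7 + 3·5
1 = 3·26 − 11·7
1 = −11·59 + 25·26
1 = 25·262 − 111·59
1 = −111·1107 + 469·262
So 262⁻¹ ≡ 469 (mod 1107).
Then x ≡ 469·455 ≡ 851 (mod 1107); the smallest non-negative solution is x = 851.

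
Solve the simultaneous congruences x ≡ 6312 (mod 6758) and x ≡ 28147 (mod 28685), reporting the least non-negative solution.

159258582

Write x = 6312 + 6758·k. Then 6758·k ≡ 28147 − 6312 ≡ 21835 (mod 28685).
Need 6758⁻¹ mod 28685. Extended Euclid on (28685, 6758):
28685 = 4·6758 + 1653
6758 = 4·1653 + 146
1653 = 11·146 + 47
146 = 3·47 + 5
47 = 9·5 + 2
5 = 2·2 + 1
2 = 2·1 + 0
Back-substitute:
1 = 5 − 2·2
1 = −2·47 + 19·5
1 = 19·146 − 59·47
1 = −59·1653 + 668·146
1 = 668·6758 − 2731·1653
1 = −2731·28685 + 11592·6758
6758⁻¹ ≡ 11592 (mod 28685), so k ≡ 11592·21835 ≡ 23565 (mod 28685).
x = 6312 + 6758·23565 = 159258582.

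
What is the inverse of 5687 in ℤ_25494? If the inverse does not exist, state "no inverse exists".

Run Euclid on (25494, 5687):
25494 = 4·5687 + 2746
5687 = 2·2746 + 195
2746 = 14·195 + 16
195 = 12·16 + 3
16 = 5·3 + 1
3 = 3·1 + 0
The gcd is 1. Working backward:
1 = 16 − 5·3
1 = −5·195 + 61·16
1 = 61·2746 − 859·195
1 = −859·5687 + 1779·2746
1 = 1779·25494 − 7975·5687
So 5687·(-7975) ≡ 1 (mod 25494), and -7975 ≡ 17519 (mod 25494).

17519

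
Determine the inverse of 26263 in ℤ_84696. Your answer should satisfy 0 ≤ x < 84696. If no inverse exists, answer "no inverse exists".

Apply the Euclidean algorithm to 84696 and 26263:
84696 = 3×26263 + 5907
26263 = 4×5907 + 2635
5907 = 2×2635 + 637
2635 = 4×637 + 87
637 = 7×87 + 28
87 = 3×28 + 3
28 = 9×3 + 1
3 = 3×1 + 0
The gcd is 1. Working backward:
1 = 28 − 9·3
1 = −9·87 + 28·28
1 = 28·637 − 205·87
1 = −205·2635 + 848·637
1 = 848·5907 − 1901·2635
1 = −1901·26263 + 8452·5907
1 = 8452·84696 − 27257·26263
So 26263·(-27257) ≡ 1 (mod 84696), and -27257 ≡ 57439 (mod 84696).

57439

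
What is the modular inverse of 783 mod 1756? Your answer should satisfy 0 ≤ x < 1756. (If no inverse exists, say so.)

gcd(1756, 783) by repeated division:
1756 = 2·783 + 190
783 = 4·190 + 23
190 = 8·23 + 6
23 = 3·6 + 5
6 = 1·5 + 1
5 = 5·1 + 0
Since gcd(783, 1756) = 1, back-substitute to write 1 as a combination:
1 = 6 − 5
1 = −23 + 4·6
1 = 4·190 − 33·23
1 = −33·783 + 136·190
1 = 136·1756 − 305·783
So 783·(-305) ≡ 1 (mod 1756), and -305 ≡ 1451 (mod 1756).

1451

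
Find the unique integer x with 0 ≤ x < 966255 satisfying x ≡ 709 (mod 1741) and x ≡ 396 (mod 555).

82536

Write x = 709 + 1741·k. Then 1741·k ≡ 396 − 709 ≡ 242 (mod 555).
Need 1741⁻¹ mod 555. Extended Euclid on (555, 76):
555 = 7·76 + 23
76 = 3·23 + 7
23 = 3·7 + 2
7 = 3·2 + 1
2 = 2·1 + 0
Back-substitute:
1 = 7 − 3·2
1 = −3·23 + 10·7
1 = 10·76 − 33·23
1 = −33·555 + 241·76
1741⁻¹ ≡ 241 (mod 555), so k ≡ 241·242 ≡ 47 (mod 555).
x = 709 + 1741·47 = 82536.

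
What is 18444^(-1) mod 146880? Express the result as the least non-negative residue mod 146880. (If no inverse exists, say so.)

Euclidean algorithm on 146880, 18444:
146880 = 7×18444 + 17772
18444 = 1×17772 + 672
17772 = 26×672 + 300
672 = 2×300 + 72
300 = 4×72 + 12
72 = 6×12 + 0
Since gcd = 12 > 1, 18444 is not a unit mod 146880.

no inverse exists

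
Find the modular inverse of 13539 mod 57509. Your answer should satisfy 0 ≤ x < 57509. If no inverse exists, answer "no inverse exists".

Run Euclid on (57509, 13539):
57509 = 4*13539 + 3353
13539 = 4*3353 + 127
3353 = 26*127 + 51
127 = 2*51 + 25
51 = 2*25 + 1
25 = 25*1 + 0
gcd = 1, so the inverse exists. Back-substitute:
1 = 51 − 2·25
1 = −2·127 + 5·51
1 = 5·3353 − 132·127
1 = −132·13539 + 533·3353
1 = 533·57509 − 2264·13539
Thus 13539·(-2264) ≡ 1 (mod 57509); reducing, -2264 mod 57509 = 55245.

55245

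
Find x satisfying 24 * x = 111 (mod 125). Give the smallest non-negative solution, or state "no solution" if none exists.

First find gcd(24, 125):
125 = 5*24 + 5
24 = 4*5 + 4
5 = 1*4 + 1
4 = 4*1 + 0
gcd = 1, so a unique solution mod 125 exists.
Back-substitute for the Bézout coefficients:
1 = 5 − 4
1 = −24 + 5·5
1 = 5·125 − 26·24
So 24·(-26) ≡ 1 (mod 125), giving 24⁻¹ ≡ 99.
x ≡ 24⁻¹·111 ≡ 99·111 ≡ 114 (mod 125).

114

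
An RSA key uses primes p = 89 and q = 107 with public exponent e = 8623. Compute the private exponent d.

7039

φ(n) = (p−1)(q−1) = 88·106 = 9328.
Need d with 8623·d ≡ 1 (mod 9328). Apply the extended Euclidean algorithm:
9328 = 1·8623 + 705
8623 = 12·705 + 163
705 = 4·163 + 53
163 = 3·53 + 4
53 = 13·4 + 1
4 = 4·1 + 0
Back-substitute:
1 = 53 − 13·4
1 = −13·163 + 40·53
1 = 40·705 − 173·163
1 = −173·8623 + 2116·705
1 = 2116·9328 − 2289·8623
So 8623·(-2289) ≡ 1 (mod 9328), hence d ≡ -2289 ≡ 7039 (mod 9328).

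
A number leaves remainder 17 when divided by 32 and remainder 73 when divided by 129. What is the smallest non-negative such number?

1105

Write x = 17 + 32·k. Then 32·k ≡ 73 − 17 ≡ 56 (mod 129).
Need 32⁻¹ mod 129. Extended Euclid on (129, 32):
129 = 4*32 + 1
32 = 32*1 + 0
Back-substitute:
1 = 129 − 4·32
32⁻¹ ≡ 125 (mod 129), so k ≡ 125·56 ≡ 34 (mod 129).
x = 17 + 32·34 = 1105.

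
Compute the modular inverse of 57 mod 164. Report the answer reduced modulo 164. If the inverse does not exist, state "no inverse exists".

Apply the Euclidean algorithm to 164 and 57:
164 = 2×57 + 50
57 = 1×50 + 7
50 = 7×7 + 1
7 = 7×1 + 0
Since gcd(57, 164) = 1, back-substitute to write 1 as a combination:
1 = 50 − 7·7
1 = −7·57 + 8·50
1 = 8·164 − 23·57
So 57·(-23) ≡ 1 (mod 164), and -23 ≡ 141 (mod 164).

141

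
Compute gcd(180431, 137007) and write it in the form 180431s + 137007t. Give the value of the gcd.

1

Euclidean algorithm:
180431 = 1·137007 + 43424
137007 = 3·43424 + 6735
43424 = 6·6735 + 3014
6735 = 2·3014 + 707
3014 = 4·707 + 186
707 = 3·186 + 149
186 = 1·149 + 37
149 = 4·37 + 1
37 = 37·1 + 0
gcd(180431, 137007) = 1.
Working backward:
1 = 149 − 4·37
1 = −4·186 + 5·149
1 = 5·707 − 19·186
1 = −19·3014 + 81·707
1 = 81·6735 − 181·3014
1 = −181·43424 + 1167·6735
1 = 1167·137007 − 3682·43424
1 = −3682·180431 + 4849·137007
So 1 = (-3682)·180431 + (4849)·137007.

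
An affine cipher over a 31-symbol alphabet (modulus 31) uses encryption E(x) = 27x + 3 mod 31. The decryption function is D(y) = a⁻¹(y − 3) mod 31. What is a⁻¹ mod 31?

Extended Euclidean algorithm:
31 = 1·27 + 4
27 = 6·4 + 3
4 = 1·3 + 1
3 = 3·1 + 0
The gcd is 1. Working backward:
1 = 4 − 3
1 = −27 + 7·4
1 = 7·31 − 8·27
Thus 27·(-8) ≡ 1 (mod 31); reducing, -8 mod 31 = 23.

23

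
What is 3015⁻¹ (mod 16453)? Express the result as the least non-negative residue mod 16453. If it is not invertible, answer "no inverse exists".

gcd(16453, 3015) by repeated division:
16453 = 5*3015 + 1378
3015 = 2*1378 + 259
1378 = 5*259 + 83
259 = 3*83 + 10
83 = 8*10 + 3
10 = 3*3 + 1
3 = 3*1 + 0
The gcd is 1. Working backward:
1 = 10 − 3·3
1 = −3·83 + 25·10
1 = 25·259 − 78·83
1 = −78·1378 + 415·259
1 = 415·3015 − 908·1378
1 = −908·16453 + 4955·3015
So 3015·4955 ≡ 1 (mod 16453).

4955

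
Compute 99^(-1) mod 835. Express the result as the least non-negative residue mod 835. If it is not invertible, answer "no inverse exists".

gcd(835, 99) by repeated division:
835 = 8*99 + 43
99 = 2*43 + 13
43 = 3*13 + 4
13 = 3*4 + 1
4 = 4*1 + 0
The gcd is 1. Working backward:
1 = 13 − 3·4
1 = −3·43 + 10·13
1 = 10·99 − 23·43
1 = −23·835 + 194·99
So 99·194 ≡ 1 (mod 835).

194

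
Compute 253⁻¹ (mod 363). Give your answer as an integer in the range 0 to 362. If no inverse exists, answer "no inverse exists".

no inverse exists

Compute gcd(253, 363):
363 = 1·253 + 110
253 = 2·110 + 33
110 = 3·33 + 11
33 = 3·11 + 0
The gcd is 11, not 1, hence no inverse exists.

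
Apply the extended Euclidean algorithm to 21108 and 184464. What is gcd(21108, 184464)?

12

Repeated division:
184464 = 8·21108 + 15600
21108 = 1·15600 + 5508
15600 = 2·5508 + 4584
5508 = 1·4584 + 924
4584 = 4·924 + 888
924 = 1·888 + 36
888 = 24·36 + 24
36 = 1·24 + 12
24 = 2·12 + 0
gcd(21108, 184464) = 12.
Express as a combination:
12 = 36 − 24
12 = −888 + 25·36
12 = 25·924 − 26·888
12 = −26·4584 + 129·924
12 = 129·5508 − 155·4584
12 = −155·15600 + 439·5508
12 = 439·21108 − 594·15600
12 = −594·184464 + 5191·21108
So 12 = (-594)·184464 + (5191)·21108.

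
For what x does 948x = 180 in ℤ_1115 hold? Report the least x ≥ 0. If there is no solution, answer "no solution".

720

First find gcd(948, 1115):
1115 = 1*948 + 167
948 = 5*167 + 113
167 = 1*113 + 54
113 = 2*54 + 5
54 = 10*5 + 4
5 = 1*4 + 1
4 = 4*1 + 0
gcd = 1, so a unique solution mod 1115 exists.
Back-substitute for the Bézout coefficients:
1 = 5 − 4
1 = −54 + 11·5
1 = 11·113 − 23·54
1 = −23·167 + 34·113
1 = 34·948 − 193·167
1 = −193·1115 + 227·948
So 948·(227) ≡ 1 (mod 1115), giving 948⁻¹ ≡ 227.
x ≡ 948⁻¹·180 ≡ 227·180 ≡ 720 (mod 1115).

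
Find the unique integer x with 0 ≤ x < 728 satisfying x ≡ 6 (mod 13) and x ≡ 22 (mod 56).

Write x = 6 + 13·k. Then 13·k ≡ 22 − 6 ≡ 16 (mod 56).
Need 13⁻¹ mod 56. Extended Euclid on (56, 13):
56 = 4×13 + 4
13 = 3×4 + 1
4 = 4×1 + 0
Back-substitute:
1 = 13 − 3·4
1 = −3·56 + 13·13
13⁻¹ ≡ 13 (mod 56), so k ≡ 13·16 ≡ 40 (mod 56).
x = 6 + 13·40 = 526.

526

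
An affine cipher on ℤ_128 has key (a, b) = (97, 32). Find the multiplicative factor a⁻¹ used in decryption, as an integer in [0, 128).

33

Extended Euclidean algorithm:
128 = 1·97 + 31
97 = 3·31 + 4
31 = 7·4 + 3
4 = 1·3 + 1
3 = 3·1 + 0
The gcd is 1. Working backward:
1 = 4 − 3
1 = −31 + 8·4
1 = 8·97 − 25·31
1 = −25·128 + 33·97
So 97·33 ≡ 1 (mod 128).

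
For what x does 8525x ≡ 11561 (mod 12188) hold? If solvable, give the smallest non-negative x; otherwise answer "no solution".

649

First find gcd(8525, 12188):
12188 = 1·8525 + 3663
8525 = 2·3663 + 1199
3663 = 3·1199 + 66
1199 = 18·66 + 11
66 = 6·11 + 0
gcd = 11 and 11 | 11561, so solutions exist. Divide through by 11: 775x ≡ 1051 (mod 1108).
Now find 775⁻¹ mod 1108:
1108 = 1·775 + 333
775 = 2·333 + 109
333 = 3·109 + 6
109 = 18·6 + 1
6 = 6·1 + 0
Back-substitute:
1 = 109 − 18·6
1 = −18·333 + 55·109
1 = 55·775 − 128·333
1 = −128·1108 + 183·775
So 775⁻¹ ≡ 183 (mod 1108).
Then x ≡ 183·1051 ≡ 649 (mod 1108); the smallest non-negative solution is x = 649.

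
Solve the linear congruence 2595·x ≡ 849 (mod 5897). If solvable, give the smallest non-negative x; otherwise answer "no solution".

First find gcd(2595, 5897):
5897 = 2*2595 + 707
2595 = 3*707 + 474
707 = 1*474 + 233
474 = 2*233 + 8
233 = 29*8 + 1
8 = 8*1 + 0
gcd = 1, so a unique solution mod 5897 exists.
Back-substitute for the Bézout coefficients:
1 = 233 − 29·8
1 = −29·474 + 59·233
1 = 59·707 − 88·474
1 = −88·2595 + 323·707
1 = 323·5897 − 734·2595
So 2595·(-734) ≡ 1 (mod 5897), giving 2595⁻¹ ≡ 5163.
x ≡ 2595⁻¹·849 ≡ 5163·849 ≡ 1916 (mod 5897).

1916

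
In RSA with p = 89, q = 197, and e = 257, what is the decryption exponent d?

φ(n) = (p−1)(q−1) = 88·196 = 17248.
Need d with 257·d ≡ 1 (mod 17248). Apply the extended Euclidean algorithm:
17248 = 67*257 + 29
257 = 8*29 + 25
29 = 1*25 + 4
25 = 6*4 + 1
4 = 4*1 + 0
Back-substitute:
1 = 25 − 6·4
1 = −6·29 + 7·25
1 = 7·257 − 62·29
1 = −62·17248 + 4161·257
So 257·4161 ≡ 1 (mod 17248), hence d = 4161.

4161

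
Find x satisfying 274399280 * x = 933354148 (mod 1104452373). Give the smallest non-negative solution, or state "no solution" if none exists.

739065584

First find gcd(274399280, 1104452373):
1104452373 = 4×274399280 + 6855253
274399280 = 40×6855253 + 189160
6855253 = 36×189160 + 45493
189160 = 4×45493 + 7188
45493 = 6×7188 + 2365
7188 = 3×2365 + 93
2365 = 25×93 + 40
93 = 2×40 + 13
40 = 3×13 + 1
13 = 13×1 + 0
gcd = 1, so a unique solution mod 1104452373 exists.
Back-substitute for the Bézout coefficients:
1 = 40 − 3·13
1 = −3·93 + 7·40
1 = 7·2365 − 178·93
1 = −178·7188 + 541·2365
1 = 541·45493 − 3424·7188
1 = −3424·189160 + 14237·45493
1 = 14237·6855253 − 515956·189160
1 = −515956·274399280 + 20652477·6855253
1 = 20652477·1104452373 − 83125864·274399280
So 274399280·(-83125864) ≡ 1 (mod 1104452373), giving 274399280⁻¹ ≡ 1021326509.
x ≡ 274399280⁻¹·933354148 ≡ 1021326509·933354148 ≡ 739065584 (mod 1104452373).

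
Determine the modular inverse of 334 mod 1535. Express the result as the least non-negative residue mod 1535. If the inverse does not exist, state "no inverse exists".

1319

Apply the Euclidean algorithm to 1535 and 334:
1535 = 4·334 + 199
334 = 1·199 + 135
199 = 1·135 + 64
135 = 2·64 + 7
64 = 9·7 + 1
7 = 7·1 + 0
The gcd is 1. Working backward:
1 = 64 − 9·7
1 = −9·135 + 19·64
1 = 19·199 − 28·135
1 = −28·334 + 47·199
1 = 47·1535 − 216·334
Hence 334⁻¹ ≡ -216 ≡ 1319 (mod 1535).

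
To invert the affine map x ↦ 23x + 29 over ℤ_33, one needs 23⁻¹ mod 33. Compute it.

23

Apply the Euclidean algorithm to 33 and 23:
33 = 1×23 + 10
23 = 2×10 + 3
10 = 3×3 + 1
3 = 3×1 + 0
gcd = 1, so the inverse exists. Back-substitute:
1 = 10 − 3·3
1 = −3·23 + 7·10
1 = 7·33 − 10·23
Hence 23⁻¹ ≡ -10 ≡ 23 (mod 33).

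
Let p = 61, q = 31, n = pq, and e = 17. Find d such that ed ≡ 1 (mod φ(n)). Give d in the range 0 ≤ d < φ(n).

φ(n) = (p−1)(q−1) = 60·30 = 1800.
Need d with 17·d ≡ 1 (mod 1800). Apply the extended Euclidean algorithm:
1800 = 105·17 + 15
17 = 1·15 + 2
15 = 7·2 + 1
2 = 2·1 + 0
Back-substitute:
1 = 15 − 7·2
1 = −7·17 + 8·15
1 = 8·1800 − 847·17
So 17·(-847) ≡ 1 (mod 1800), hence d ≡ -847 ≡ 953 (mod 1800).

953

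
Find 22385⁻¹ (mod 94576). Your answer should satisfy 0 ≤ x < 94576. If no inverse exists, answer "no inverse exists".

22705

Extended Euclidean algorithm:
94576 = 4*22385 + 5036
22385 = 4*5036 + 2241
5036 = 2*2241 + 554
2241 = 4*554 + 25
554 = 22*25 + 4
25 = 6*4 + 1
4 = 4*1 + 0
The gcd is 1. Working backward:
1 = 25 − 6·4
1 = −6·554 + 133·25
1 = 133·2241 − 538·554
1 = −538·5036 + 1209·2241
1 = 1209·22385 − 5374·5036
1 = −5374·94576 + 22705·22385
So 22385·22705 ≡ 1 (mod 94576).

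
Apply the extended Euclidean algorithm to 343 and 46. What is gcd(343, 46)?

Apply Euclid's algorithm to 343 and 46:
343 = 7·46 + 21
46 = 2·21 + 4
21 = 5·4 + 1
4 = 4·1 + 0
gcd(343, 46) = 1.
Back-substituting:
1 = 21 − 5·4
1 = −5·46 + 11·21
1 = 11·343 − 82·46
So 1 = (11)·343 + (-82)·46.

1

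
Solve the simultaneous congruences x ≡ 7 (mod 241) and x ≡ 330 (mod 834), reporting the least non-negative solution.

Write x = 7 + 241·k. Then 241·k ≡ 330 − 7 ≡ 323 (mod 834).
Need 241⁻¹ mod 834. Extended Euclid on (834, 241):
834 = 3·241 + 111
241 = 2·111 + 19
111 = 5·19 + 16
19 = 1·16 + 3
16 = 5·3 + 1
3 = 3·1 + 0
Back-substitute:
1 = 16 − 5·3
1 = −5·19 + 6·16
1 = 6·111 − 35·19
1 = −35·241 + 76·111
1 = 76·834 − 263·241
241⁻¹ ≡ 571 (mod 834), so k ≡ 571·323 ≡ 119 (mod 834).
x = 7 + 241·119 = 28686.

28686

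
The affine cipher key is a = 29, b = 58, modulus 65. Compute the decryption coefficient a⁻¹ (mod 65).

Run Euclid on (65, 29):
65 = 2·29 + 7
29 = 4·7 + 1
7 = 7·1 + 0
Since gcd(29, 65) = 1, back-substitute to write 1 as a combination:
1 = 29 − 4·7
1 = −4·65 + 9·29
So 29·9 ≡ 1 (mod 65).

9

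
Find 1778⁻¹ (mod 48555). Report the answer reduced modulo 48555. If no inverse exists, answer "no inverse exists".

Extended Euclidean algorithm:
48555 = 27*1778 + 549
1778 = 3*549 + 131
549 = 4*131 + 25
131 = 5*25 + 6
25 = 4*6 + 1
6 = 6*1 + 0
gcd = 1, so the inverse exists. Back-substitute:
1 = 25 − 4·6
1 = −4·131 + 21·25
1 = 21·549 − 88·131
1 = −88·1778 + 285·549
1 = 285·48555 − 7783·1778
Thus 1778·(-7783) ≡ 1 (mod 48555); reducing, -7783 mod 48555 = 40772.

40772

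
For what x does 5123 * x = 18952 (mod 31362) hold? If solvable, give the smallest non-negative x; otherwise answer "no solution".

First find gcd(5123, 31362):
31362 = 6×5123 + 624
5123 = 8×624 + 131
624 = 4×131 + 100
131 = 1×100 + 31
100 = 3×31 + 7
31 = 4×7 + 3
7 = 2×3 + 1
3 = 3×1 + 0
gcd = 1, so a unique solution mod 31362 exists.
Back-substitute for the Bézout coefficients:
1 = 7 − 2·3
1 = −2·31 + 9·7
1 = 9·100 − 29·31
1 = −29·131 + 38·100
1 = 38·624 − 181·131
1 = −181·5123 + 1486·624
1 = 1486·31362 − 9097·5123
So 5123·(-9097) ≡ 1 (mod 31362), giving 5123⁻¹ ≡ 22265.
x ≡ 5123⁻¹·18952 ≡ 22265·18952 ≡ 21932 (mod 31362).

21932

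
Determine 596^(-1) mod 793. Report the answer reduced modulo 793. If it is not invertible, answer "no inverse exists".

318

Extended Euclidean algorithm:
793 = 1×596 + 197
596 = 3×197 + 5
197 = 39×5 + 2
5 = 2×2 + 1
2 = 2×1 + 0
Since gcd(596, 793) = 1, back-substitute to write 1 as a combination:
1 = 5 − 2·2
1 = −2·197 + 79·5
1 = 79·596 − 239·197
1 = −239·793 + 318·596
So 596·318 ≡ 1 (mod 793).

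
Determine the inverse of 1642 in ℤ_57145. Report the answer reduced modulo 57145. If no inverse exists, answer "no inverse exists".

30243

gcd(57145, 1642) by repeated division:
57145 = 34×1642 + 1317
1642 = 1×1317 + 325
1317 = 4×325 + 17
325 = 19×17 + 2
17 = 8×2 + 1
2 = 2×1 + 0
Since gcd(1642, 57145) = 1, back-substitute to write 1 as a combination:
1 = 17 − 8·2
1 = −8·325 + 153·17
1 = 153·1317 − 620·325
1 = −620·1642 + 773·1317
1 = 773·57145 − 26902·1642
Thus 1642·(-26902) ≡ 1 (mod 57145); reducing, -26902 mod 57145 = 30243.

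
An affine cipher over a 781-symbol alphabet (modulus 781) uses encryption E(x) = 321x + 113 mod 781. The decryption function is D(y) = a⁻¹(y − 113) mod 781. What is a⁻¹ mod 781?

Extended Euclidean algorithm:
781 = 2×321 + 139
321 = 2×139 + 43
139 = 3×43 + 10
43 = 4×10 + 3
10 = 3×3 + 1
3 = 3×1 + 0
The gcd is 1. Working backward:
1 = 10 − 3·3
1 = −3·43 + 13·10
1 = 13·139 − 42·43
1 = −42·321 + 97·139
1 = 97·781 − 236·321
Thus 321·(-236) ≡ 1 (mod 781); reducing, -236 mod 781 = 545.

545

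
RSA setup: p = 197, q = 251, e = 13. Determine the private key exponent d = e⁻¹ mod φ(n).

φ(n) = (p−1)(q−1) = 196·250 = 49000.
Need d with 13·d ≡ 1 (mod 49000). Apply the extended Euclidean algorithm:
49000 = 3769·13 + 3
13 = 4·3 + 1
3 = 3·1 + 0
Back-substitute:
1 = 13 − 4·3
1 = −4·49000 + 15077·13
So 13·15077 ≡ 1 (mod 49000), hence d = 15077.

15077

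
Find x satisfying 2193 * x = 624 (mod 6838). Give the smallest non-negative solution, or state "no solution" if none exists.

First find gcd(2193, 6838):
6838 = 3×2193 + 259
2193 = 8×259 + 121
259 = 2×121 + 17
121 = 7×17 + 2
17 = 8×2 + 1
2 = 2×1 + 0
gcd = 1, so a unique solution mod 6838 exists.
Back-substitute for the Bézout coefficients:
1 = 17 − 8·2
1 = −8·121 + 57·17
1 = 57·259 − 122·121
1 = −122·2193 + 1033·259
1 = 1033·6838 − 3221·2193
So 2193·(-3221) ≡ 1 (mod 6838), giving 2193⁻¹ ≡ 3617.
x ≡ 2193⁻¹·624 ≡ 3617·624 ≡ 468 (mod 6838).

468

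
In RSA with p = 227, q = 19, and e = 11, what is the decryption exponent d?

φ(n) = (p−1)(q−1) = 226·18 = 4068.
Need d with 11·d ≡ 1 (mod 4068). Apply the extended Euclidean algorithm:
4068 = 369·11 + 9
11 = 1·9 + 2
9 = 4·2 + 1
2 = 2·1 + 0
Back-substitute:
1 = 9 − 4·2
1 = −4·11 + 5·9
1 = 5·4068 − 1849·11
So 11·(-1849) ≡ 1 (mod 4068), hence d ≡ -1849 ≡ 2219 (mod 4068).

2219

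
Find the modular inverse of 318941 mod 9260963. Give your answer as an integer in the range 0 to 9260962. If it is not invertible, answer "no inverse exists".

2226788

Run Euclid on (9260963, 318941):
9260963 = 29·318941 + 11674
318941 = 27·11674 + 3743
11674 = 3·3743 + 445
3743 = 8·445 + 183
445 = 2·183 + 79
183 = 2·79 + 25
79 = 3·25 + 4
25 = 6·4 + 1
4 = 4·1 + 0
gcd = 1, so the inverse exists. Back-substitute:
1 = 25 − 6·4
1 = −6·79 + 19·25
1 = 19·183 − 44·79
1 = −44·445 + 107·183
1 = 107·3743 − 900·445
1 = −900·11674 + 2807·3743
1 = 2807·318941 − 76689·11674
1 = −76689·9260963 + 2226788·318941
So 318941·2226788 ≡ 1 (mod 9260963).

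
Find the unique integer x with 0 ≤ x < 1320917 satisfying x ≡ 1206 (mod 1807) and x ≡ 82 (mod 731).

68065

Write x = 1206 + 1807·k. Then 1807·k ≡ 82 − 1206 ≡ 338 (mod 731).
Need 1807⁻¹ mod 731. Extended Euclid on (731, 345):
731 = 2×345 + 41
345 = 8×41 + 17
41 = 2×17 + 7
17 = 2×7 + 3
7 = 2×3 + 1
3 = 3×1 + 0
Back-substitute:
1 = 7 − 2·3
1 = −2·17 + 5·7
1 = 5·41 − 12·17
1 = −12·345 + 101·41
1 = 101·731 − 214·345
1807⁻¹ ≡ 517 (mod 731), so k ≡ 517·338 ≡ 37 (mod 731).
x = 1206 + 1807·37 = 68065.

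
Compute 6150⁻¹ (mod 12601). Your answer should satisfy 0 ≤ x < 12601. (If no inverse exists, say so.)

Run Euclid on (12601, 6150):
12601 = 2*6150 + 301
6150 = 20*301 + 130
301 = 2*130 + 41
130 = 3*41 + 7
41 = 5*7 + 6
7 = 1*6 + 1
6 = 6*1 + 0
The gcd is 1. Working backward:
1 = 7 − 6
1 = −41 + 6·7
1 = 6·130 − 19·41
1 = −19·301 + 44·130
1 = 44·6150 − 899·301
1 = −899·12601 + 1842·6150
So 6150·1842 ≡ 1 (mod 12601).

1842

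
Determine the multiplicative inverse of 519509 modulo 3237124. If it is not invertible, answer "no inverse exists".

3022493

Run Euclid on (3237124, 519509):
3237124 = 6×519509 + 120070
519509 = 4×120070 + 39229
120070 = 3×39229 + 2383
39229 = 16×2383 + 1101
2383 = 2×1101 + 181
1101 = 6×181 + 15
181 = 12×15 + 1
15 = 15×1 + 0
The gcd is 1. Working backward:
1 = 181 − 12·15
1 = −12·1101 + 73·181
1 = 73·2383 − 158·1101
1 = −158·39229 + 2601·2383
1 = 2601·120070 − 7961·39229
1 = −7961·519509 + 34445·120070
1 = 34445·3237124 − 214631·519509
Hence 519509⁻¹ ≡ -214631 ≡ 3022493 (mod 3237124).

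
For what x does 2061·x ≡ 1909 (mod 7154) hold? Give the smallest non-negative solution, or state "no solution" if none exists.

First find gcd(2061, 7154):
7154 = 3·2061 + 971
2061 = 2·971 + 119
971 = 8·119 + 19
119 = 6·19 + 5
19 = 3·5 + 4
5 = 1·4 + 1
4 = 4·1 + 0
gcd = 1, so a unique solution mod 7154 exists.
Back-substitute for the Bézout coefficients:
1 = 5 − 4
1 = −19 + 4·5
1 = 4·119 − 25·19
1 = −25·971 + 204·119
1 = 204·2061 − 433·971
1 = −433·7154 + 1503·2061
So 2061·(1503) ≡ 1 (mod 7154), giving 2061⁻¹ ≡ 1503.
x ≡ 2061⁻¹·1909 ≡ 1503·1909 ≡ 473 (mod 7154).

473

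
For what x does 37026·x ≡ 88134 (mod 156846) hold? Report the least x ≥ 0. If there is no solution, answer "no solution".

First find gcd(37026, 156846):
156846 = 4×37026 + 8742
37026 = 4×8742 + 2058
8742 = 4×2058 + 510
2058 = 4×510 + 18
510 = 28×18 + 6
18 = 3×6 + 0
gcd = 6 and 6 | 88134, so solutions exist. Divide through by 6: 6171x ≡ 14689 (mod 26141).
Now find 6171⁻¹ mod 26141:
26141 = 4·6171 + 1457
6171 = 4·1457 + 343
1457 = 4·343 + 85
343 = 4·85 + 3
85 = 28·3 + 1
3 = 3·1 + 0
Back-substitute:
1 = 85 − 28·3
1 = −28·343 + 113·85
1 = 113·1457 − 480·343
1 = −480·6171 + 2033·1457
1 = 2033·26141 − 8612·6171
So 6171·(-8612) ≡ 1 (mod 26141), i.e. 6171⁻¹ ≡ 17529.
Then x ≡ 17529·14689 ≡ 20772 (mod 26141); the smallest non-negative solution is x = 20772.

20772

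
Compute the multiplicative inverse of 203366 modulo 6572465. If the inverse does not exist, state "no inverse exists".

648081

Extended Euclidean algorithm:
6572465 = 32×203366 + 64753
203366 = 3×64753 + 9107
64753 = 7×9107 + 1004
9107 = 9×1004 + 71
1004 = 14×71 + 10
71 = 7×10 + 1
10 = 10×1 + 0
Since gcd(203366, 6572465) = 1, back-substitute to write 1 as a combination:
1 = 71 − 7·10
1 = −7·1004 + 99·71
1 = 99·9107 − 898·1004
1 = −898·64753 + 6385·9107
1 = 6385·203366 − 20053·64753
1 = −20053·6572465 + 648081·203366
So 203366·648081 ≡ 1 (mod 6572465).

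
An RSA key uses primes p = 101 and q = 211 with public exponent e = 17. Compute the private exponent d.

φ(n) = (p−1)(q−1) = 100·210 = 21000.
Need d with 17·d ≡ 1 (mod 21000). Apply the extended Euclidean algorithm:
21000 = 1235*17 + 5
17 = 3*5 + 2
5 = 2*2 + 1
2 = 2*1 + 0
Back-substitute:
1 = 5 − 2·2
1 = −2·17 + 7·5
1 = 7·21000 − 8647·17
So 17·(-8647) ≡ 1 (mod 21000), hence d ≡ -8647 ≡ 12353 (mod 21000).

12353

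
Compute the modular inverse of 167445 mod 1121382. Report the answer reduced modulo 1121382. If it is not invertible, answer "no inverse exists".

no inverse exists

Compute gcd(167445, 1121382):
1121382 = 6*167445 + 116712
167445 = 1*116712 + 50733
116712 = 2*50733 + 15246
50733 = 3*15246 + 4995
15246 = 3*4995 + 261
4995 = 19*261 + 36
261 = 7*36 + 9
36 = 4*9 + 0
gcd(167445, 1121382) = 9 ≠ 1, so 167445 has no multiplicative inverse modulo 1121382.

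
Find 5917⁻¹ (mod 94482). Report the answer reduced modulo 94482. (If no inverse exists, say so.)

Apply the Euclidean algorithm to 94482 and 5917:
94482 = 15×5917 + 5727
5917 = 1×5727 + 190
5727 = 30×190 + 27
190 = 7×27 + 1
27 = 27×1 + 0
Since gcd(5917, 94482) = 1, back-substitute to write 1 as a combination:
1 = 190 − 7·27
1 = −7·5727 + 211·190
1 = 211·5917 − 218·5727
1 = −218·94482 + 3481·5917
So 5917·3481 ≡ 1 (mod 94482).

3481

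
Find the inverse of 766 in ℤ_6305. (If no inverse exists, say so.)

Run Euclid on (6305, 766):
6305 = 8·766 + 177
766 = 4·177 + 58
177 = 3·58 + 3
58 = 19·3 + 1
3 = 3·1 + 0
The gcd is 1. Working backward:
1 = 58 − 19·3
1 = −19·177 + 58·58
1 = 58·766 − 251·177
1 = −251·6305 + 2066·766
So 766·2066 ≡ 1 (mod 6305).

2066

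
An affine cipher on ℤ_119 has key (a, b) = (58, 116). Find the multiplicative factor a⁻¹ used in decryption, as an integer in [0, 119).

39

Extended Euclidean algorithm:
119 = 2·58 + 3
58 = 19·3 + 1
3 = 3·1 + 0
Since gcd(58, 119) = 1, back-substitute to write 1 as a combination:
1 = 58 − 19·3
1 = −19·119 + 39·58
So 58·39 ≡ 1 (mod 119).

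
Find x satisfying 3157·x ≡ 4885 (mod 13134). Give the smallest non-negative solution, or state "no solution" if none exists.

gcd(3157, 13134):
13134 = 4×3157 + 506
3157 = 6×506 + 121
506 = 4×121 + 22
121 = 5×22 + 11
22 = 2×11 + 0
gcd = 11, but 11 ∤ 4885, so the congruence has no solution.

no solution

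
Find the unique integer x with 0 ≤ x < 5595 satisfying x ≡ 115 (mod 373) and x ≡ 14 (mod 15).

Write x = 115 + 373·k. Then 373·k ≡ 14 − 115 ≡ 4 (mod 15).
Need 373⁻¹ mod 15. Extended Euclid on (15, 13):
15 = 1·13 + 2
13 = 6·2 + 1
2 = 2·1 + 0
Back-substitute:
1 = 13 − 6·2
1 = −6·15 + 7·13
373⁻¹ ≡ 7 (mod 15), so k ≡ 7·4 ≡ 13 (mod 15).
x = 115 + 373·13 = 4964.

4964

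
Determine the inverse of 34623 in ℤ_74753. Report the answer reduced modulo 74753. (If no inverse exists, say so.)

16927

Extended Euclidean algorithm:
74753 = 2*34623 + 5507
34623 = 6*5507 + 1581
5507 = 3*1581 + 764
1581 = 2*764 + 53
764 = 14*53 + 22
53 = 2*22 + 9
22 = 2*9 + 4
9 = 2*4 + 1
4 = 4*1 + 0
Since gcd(34623, 74753) = 1, back-substitute to write 1 as a combination:
1 = 9 − 2·4
1 = −2·22 + 5·9
1 = 5·53 − 12·22
1 = −12·764 + 173·53
1 = 173·1581 − 358·764
1 = −358·5507 + 1247·1581
1 = 1247·34623 − 7840·5507
1 = −7840·74753 + 16927·34623
So 34623·16927 ≡ 1 (mod 74753).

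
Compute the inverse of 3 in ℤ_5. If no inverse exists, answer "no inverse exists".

2

Extended Euclidean algorithm:
5 = 1×3 + 2
3 = 1×2 + 1
2 = 2×1 + 0
The gcd is 1. Working backward:
1 = 3 − 2
1 = −5 + 2·3
So 3·2 ≡ 1 (mod 5).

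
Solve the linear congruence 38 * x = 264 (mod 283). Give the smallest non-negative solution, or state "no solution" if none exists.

141

First find gcd(38, 283):
283 = 7*38 + 17
38 = 2*17 + 4
17 = 4*4 + 1
4 = 4*1 + 0
gcd = 1, so a unique solution mod 283 exists.
Back-substitute for the Bézout coefficients:
1 = 17 − 4·4
1 = −4·38 + 9·17
1 = 9·283 − 67·38
So 38·(-67) ≡ 1 (mod 283), giving 38⁻¹ ≡ 216.
x ≡ 38⁻¹·264 ≡ 216·264 ≡ 141 (mod 283).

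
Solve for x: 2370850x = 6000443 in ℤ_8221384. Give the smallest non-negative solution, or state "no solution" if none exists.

gcd(2370850, 8221384):
8221384 = 3×2370850 + 1108834
2370850 = 2×1108834 + 153182
1108834 = 7×153182 + 36560
153182 = 4×36560 + 6942
36560 = 5×6942 + 1850
6942 = 3×1850 + 1392
1850 = 1×1392 + 458
1392 = 3×458 + 18
458 = 25×18 + 8
18 = 2×8 + 2
8 = 4×2 + 0
gcd = 2, but 2 ∤ 6000443, so the congruence has no solution.

no solution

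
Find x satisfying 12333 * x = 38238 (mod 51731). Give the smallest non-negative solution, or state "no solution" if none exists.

First find gcd(12333, 51731):
51731 = 4·12333 + 2399
12333 = 5·2399 + 338
2399 = 7·338 + 33
338 = 10·33 + 8
33 = 4·8 + 1
8 = 8·1 + 0
gcd = 1, so a unique solution mod 51731 exists.
Back-substitute for the Bézout coefficients:
1 = 33 − 4·8
1 = −4·338 + 41·33
1 = 41·2399 − 291·338
1 = −291·12333 + 1496·2399
1 = 1496·51731 − 6275·12333
So 12333·(-6275) ≡ 1 (mod 51731), giving 12333⁻¹ ≡ 45456.
x ≡ 12333⁻¹·38238 ≡ 45456·38238 ≡ 36659 (mod 51731).

36659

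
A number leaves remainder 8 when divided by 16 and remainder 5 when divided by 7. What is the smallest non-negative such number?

Write x = 8 + 16·k. Then 16·k ≡ 5 − 8 ≡ 4 (mod 7).
Need 16⁻¹ mod 7. Extended Euclid on (7, 2):
7 = 3*2 + 1
2 = 2*1 + 0
Back-substitute:
1 = 7 − 3·2
16⁻¹ ≡ 4 (mod 7), so k ≡ 4·4 ≡ 2 (mod 7).
x = 8 + 16·2 = 40.

40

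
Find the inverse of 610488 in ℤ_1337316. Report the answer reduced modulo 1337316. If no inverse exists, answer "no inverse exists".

Euclidean algorithm on 1337316, 610488:
1337316 = 2*610488 + 116340
610488 = 5*116340 + 28788
116340 = 4*28788 + 1188
28788 = 24*1188 + 276
1188 = 4*276 + 84
276 = 3*84 + 24
84 = 3*24 + 12
24 = 2*12 + 0
The gcd is 12, not 1, hence no inverse exists.

no inverse exists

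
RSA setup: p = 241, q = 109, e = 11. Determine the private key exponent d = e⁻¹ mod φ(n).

18851

φ(n) = (p−1)(q−1) = 240·108 = 25920.
Need d with 11·d ≡ 1 (mod 25920). Apply the extended Euclidean algorithm:
25920 = 2356·11 + 4
11 = 2·4 + 3
4 = 1·3 + 1
3 = 3·1 + 0
Back-substitute:
1 = 4 − 3
1 = −11 + 3·4
1 = 3·25920 − 7069·11
So 11·(-7069) ≡ 1 (mod 25920), hence d ≡ -7069 ≡ 18851 (mod 25920).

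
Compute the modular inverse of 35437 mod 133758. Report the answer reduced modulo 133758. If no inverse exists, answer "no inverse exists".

124333

Run Euclid on (133758, 35437):
133758 = 3·35437 + 27447
35437 = 1·27447 + 7990
27447 = 3·7990 + 3477
7990 = 2·3477 + 1036
3477 = 3·1036 + 369
1036 = 2·369 + 298
369 = 1·298 + 71
298 = 4·71 + 14
71 = 5·14 + 1
14 = 14·1 + 0
The gcd is 1. Working backward:
1 = 71 − 5·14
1 = −5·298 + 21·71
1 = 21·369 − 26·298
1 = −26·1036 + 73·369
1 = 73·3477 − 245·1036
1 = −245·7990 + 563·3477
1 = 563·27447 − 1934·7990
1 = −1934·35437 + 2497·27447
1 = 2497·133758 − 9425·35437
Thus 35437·(-9425) ≡ 1 (mod 133758); reducing, -9425 mod 133758 = 124333.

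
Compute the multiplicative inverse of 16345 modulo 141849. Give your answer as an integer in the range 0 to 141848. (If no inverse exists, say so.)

gcd(141849, 16345) by repeated division:
141849 = 8·16345 + 11089
16345 = 1·11089 + 5256
11089 = 2·5256 + 577
5256 = 9·577 + 63
577 = 9·63 + 10
63 = 6·10 + 3
10 = 3·3 + 1
3 = 3·1 + 0
gcd = 1, so the inverse exists. Back-substitute:
1 = 10 − 3·3
1 = −3·63 + 19·10
1 = 19·577 − 174·63
1 = −174·5256 + 1585·577
1 = 1585·11089 − 3344·5256
1 = −3344·16345 + 4929·11089
1 = 4929·141849 − 42776·16345
Hence 16345⁻¹ ≡ -42776 ≡ 99073 (mod 141849).

99073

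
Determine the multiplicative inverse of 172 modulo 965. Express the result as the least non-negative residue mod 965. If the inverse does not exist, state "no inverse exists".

533

Extended Euclidean algorithm:
965 = 5·172 + 105
172 = 1·105 + 67
105 = 1·67 + 38
67 = 1·38 + 29
38 = 1·29 + 9
29 = 3·9 + 2
9 = 4·2 + 1
2 = 2·1 + 0
The gcd is 1. Working backward:
1 = 9 − 4·2
1 = −4·29 + 13·9
1 = 13·38 − 17·29
1 = −17·67 + 30·38
1 = 30·105 − 47·67
1 = −47·172 + 77·105
1 = 77·965 − 432·172
Hence 172⁻¹ ≡ -432 ≡ 533 (mod 965).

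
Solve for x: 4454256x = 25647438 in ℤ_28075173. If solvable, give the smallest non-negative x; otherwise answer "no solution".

4416404

First find gcd(4454256, 28075173):
28075173 = 6×4454256 + 1349637
4454256 = 3×1349637 + 405345
1349637 = 3×405345 + 133602
405345 = 3×133602 + 4539
133602 = 29×4539 + 1971
4539 = 2×1971 + 597
1971 = 3×597 + 180
597 = 3×180 + 57
180 = 3×57 + 9
57 = 6×9 + 3
9 = 3×3 + 0
gcd = 3 and 3 | 25647438, so solutions exist. Divide through by 3: 1484752x ≡ 8549146 (mod 9358391).
Now find 1484752⁻¹ mod 9358391:
9358391 = 6×1484752 + 449879
1484752 = 3×449879 + 135115
449879 = 3×135115 + 44534
135115 = 3×44534 + 1513
44534 = 29×1513 + 657
1513 = 2×657 + 199
657 = 3×199 + 60
199 = 3×60 + 19
60 = 3×19 + 3
19 = 6×3 + 1
3 = 3×1 + 0
Back-substitute:
1 = 19 − 6·3
1 = −6·60 + 19·19
1 = 19·199 − 63·60
1 = −63·657 + 208·199
1 = 208·1513 − 479·657
1 = −479·44534 + 14099·1513
1 = 14099·135115 − 42776·44534
1 = −42776·449879 + 142427·135115
1 = 142427·1484752 − 470057·449879
1 = −470057·9358391 + 2962769·1484752
So 1484752⁻¹ ≡ 2962769 (mod 9358391).
Then x ≡ 2962769·8549146 ≡ 4416404 (mod 9358391); the smallest non-negative solution is x = 4416404.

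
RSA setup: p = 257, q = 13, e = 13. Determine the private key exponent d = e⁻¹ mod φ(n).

φ(n) = (p−1)(q−1) = 256·12 = 3072.
Need d with 13·d ≡ 1 (mod 3072). Apply the extended Euclidean algorithm:
3072 = 236·13 + 4
13 = 3·4 + 1
4 = 4·1 + 0
Back-substitute:
1 = 13 − 3·4
1 = −3·3072 + 709·13
So 13·709 ≡ 1 (mod 3072), hence d = 709.

709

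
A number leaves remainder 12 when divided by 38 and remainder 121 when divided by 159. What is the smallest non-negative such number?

Write x = 12 + 38·k. Then 38·k ≡ 121 − 12 ≡ 109 (mod 159).
Need 38⁻¹ mod 159. Extended Euclid on (159, 38):
159 = 4*38 + 7
38 = 5*7 + 3
7 = 2*3 + 1
3 = 3*1 + 0
Back-substitute:
1 = 7 − 2·3
1 = −2·38 + 11·7
1 = 11·159 − 46·38
38⁻¹ ≡ 113 (mod 159), so k ≡ 113·109 ≡ 74 (mod 159).
x = 12 + 38·74 = 2824.

2824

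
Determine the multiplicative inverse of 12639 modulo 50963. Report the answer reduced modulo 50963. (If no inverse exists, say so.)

Compute gcd(12639, 50963):
50963 = 4*12639 + 407
12639 = 31*407 + 22
407 = 18*22 + 11
22 = 2*11 + 0
The gcd is 11, not 1, hence no inverse exists.

no inverse exists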